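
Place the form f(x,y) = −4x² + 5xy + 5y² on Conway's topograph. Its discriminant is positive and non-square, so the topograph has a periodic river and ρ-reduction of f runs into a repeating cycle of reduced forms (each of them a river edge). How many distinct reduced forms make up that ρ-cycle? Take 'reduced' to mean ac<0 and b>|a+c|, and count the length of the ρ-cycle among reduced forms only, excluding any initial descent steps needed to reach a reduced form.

D = 105, ⌊√D⌋ = 10
river: ρ → (5,5,-4)
river: ρ → (-4,3,6)
river: ρ → (6,9,-1)
river: ρ → (-1,9,6)
river: ρ → (6,3,-4)
river: ρ → (-4,5,5)
ρ-cycle length = 6 (tail of 0 descent steps not counted)

6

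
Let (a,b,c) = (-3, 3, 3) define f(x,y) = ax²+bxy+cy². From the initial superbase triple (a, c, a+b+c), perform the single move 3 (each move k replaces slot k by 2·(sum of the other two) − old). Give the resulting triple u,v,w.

start (-3,3,3) = (f(1,0),f(0,1),f(1,1))
replace slot 3: 2·((-3)+3) − 3 = -3 → (-3,3,-3)

-3,3,-3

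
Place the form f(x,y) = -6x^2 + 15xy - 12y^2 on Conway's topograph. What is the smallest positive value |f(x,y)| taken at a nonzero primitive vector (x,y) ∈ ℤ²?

translate: b→-3 (≡-15 mod 12), so (6,-15,12)→(6,-3,3)
flip: (6,-3,3)→(3,3,6)
reduced (well bottom): (3,3,6) with a≤c, −a<b≤a
well minimum |f| = |-3| = 3 (negative-definite)

3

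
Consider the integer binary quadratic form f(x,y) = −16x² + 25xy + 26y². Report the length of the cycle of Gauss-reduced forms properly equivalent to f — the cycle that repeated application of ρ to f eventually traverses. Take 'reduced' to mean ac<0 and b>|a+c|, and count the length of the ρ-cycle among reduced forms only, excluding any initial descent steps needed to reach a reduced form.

D = 2289, ⌊√D⌋ = 47
river: ρ → (26,27,-15)
river: ρ → (-15,33,20)
river: ρ → (20,47,-1)
river: ρ → (-1,47,20)
river: ρ → (20,33,-15)
river: ρ → (-15,27,26)
river: ρ → (26,25,-16)
river: ρ → (-16,39,12)
river: ρ → (12,33,-25)
river: ρ → (-25,17,20)
river: ρ → (20,23,-22)
river: ρ → (-22,21,21)
river: ρ → (21,21,-22)
river: ρ → (-22,23,20)
river: ρ → (20,17,-25)
river: ρ → (-25,33,12)
river: ρ → (12,39,-16)
river: ρ → (-16,25,26)
ρ-cycle length = 18 (tail of 0 descent steps not counted)

18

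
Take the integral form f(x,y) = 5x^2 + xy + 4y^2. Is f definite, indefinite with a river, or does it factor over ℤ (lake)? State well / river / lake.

D = b²−4ac = 1² − 4·5·4 = -79
D < 0 ⇒ definite ⇒ every region one sign ⇒ single well

well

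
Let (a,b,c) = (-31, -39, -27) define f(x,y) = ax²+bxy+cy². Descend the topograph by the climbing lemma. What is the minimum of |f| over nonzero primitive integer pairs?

translate: b→-23 (≡39 mod 62), so (31,39,27)→(31,-23,19)
flip: (31,-23,19)→(19,23,31)
translate: b→-15 (≡23 mod 38), so (19,23,31)→(19,-15,27)
reduced (well bottom): (19,-15,27) with a≤c, −a<b≤a
well minimum |f| = |-19| = 19 (negative-definite)

19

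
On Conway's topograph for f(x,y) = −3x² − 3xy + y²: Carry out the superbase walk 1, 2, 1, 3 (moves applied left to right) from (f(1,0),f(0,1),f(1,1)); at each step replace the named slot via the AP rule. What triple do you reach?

start (-3,1,-5) = (f(1,0),f(0,1),f(1,1))
replace slot 1: 2·(1+(-5)) − (-3) = -5 → (-5,1,-5)
replace slot 2: 2·((-5)+(-5)) − 1 = -21 → (-5,-21,-5)
replace slot 1: 2·((-21)+(-5)) − (-5) = -47 → (-47,-21,-5)
replace slot 3: 2·((-47)+(-21)) − (-5) = -131 → (-47,-21,-131)

-47,-21,-131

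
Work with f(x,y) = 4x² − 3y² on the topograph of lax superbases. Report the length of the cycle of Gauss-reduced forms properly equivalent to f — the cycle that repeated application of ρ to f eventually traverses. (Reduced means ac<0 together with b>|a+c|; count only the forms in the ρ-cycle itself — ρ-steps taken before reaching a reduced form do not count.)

D = 48, ⌊√D⌋ = 6
descent: ρ → (-3,6,1)  [lands on river]
river: ρ → (1,6,-3)
ρ-cycle length = 2 (tail of 1 descent step not counted)

2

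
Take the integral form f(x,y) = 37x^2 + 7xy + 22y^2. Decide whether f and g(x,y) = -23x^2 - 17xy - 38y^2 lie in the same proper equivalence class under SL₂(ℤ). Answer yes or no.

D₁ = -3207, D₂ = -3207
f: flip: (37,7,22)→(22,-7,37)
f: reduced (well bottom): (22,-7,37) with a≤c, −a<b≤a
g is negative-definite; reduce −g:
−g: reduced (well bottom): (23,17,38) with a≤c, −a<b≤a
flip sign back: reduced form of g is (-23,-17,-38)
reduced forms (22, -7, 37) vs (-23, -17, -38) ⇒ inequivalent

no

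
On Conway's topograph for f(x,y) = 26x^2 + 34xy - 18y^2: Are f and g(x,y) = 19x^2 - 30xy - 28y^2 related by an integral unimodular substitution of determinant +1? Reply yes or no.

D₁ = 3028, D₂ = 3028
river cycle of f (length 26): (-18, 38, 22), (22, 50, -6), (-6, 46, 38), (38, 30, -14), (-14, 54, 2), (2, 54, -14), (-14, 30, 38), (38, 46, -6), (-6, 50, 22), (22, 38, -18), … (16 more)
river cycle of g (length 30): (-28, 30, 19), (19, 46, -12), (-12, 50, 11), (11, 38, -36), (-36, 34, 13), (13, 44, -21), (-21, 40, 17), (17, 28, -33), (-33, 38, 12), (12, 34, -39), … (20 more)
cycles differ ⇒ inequivalent

no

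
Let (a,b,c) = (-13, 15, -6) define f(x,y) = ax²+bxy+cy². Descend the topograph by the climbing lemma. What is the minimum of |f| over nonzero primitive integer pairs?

translate: b→11 (≡-15 mod 26), so (13,-15,6)→(13,11,4)
flip: (13,11,4)→(4,-11,13)
translate: b→-3 (≡-11 mod 8), so (4,-11,13)→(4,-3,6)
reduced (well bottom): (4,-3,6) with a≤c, −a<b≤a
well minimum |f| = |-4| = 4 (negative-definite)

4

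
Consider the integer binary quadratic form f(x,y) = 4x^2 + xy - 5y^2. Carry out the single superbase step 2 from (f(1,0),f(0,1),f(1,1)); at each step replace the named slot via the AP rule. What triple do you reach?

start (4,-5,0) = (f(1,0),f(0,1),f(1,1))
replace slot 2: 2·(4+0) − (-5) = 13 → (4,13,0)

4,13,0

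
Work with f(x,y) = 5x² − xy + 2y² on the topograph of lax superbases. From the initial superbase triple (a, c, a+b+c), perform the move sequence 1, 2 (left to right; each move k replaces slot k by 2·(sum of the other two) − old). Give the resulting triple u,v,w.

start (5,2,6) = (f(1,0),f(0,1),f(1,1))
replace slot 1: 2·(2+6) − 5 = 11 → (11,2,6)
replace slot 2: 2·(11+6) − 2 = 32 → (11,32,6)

11,32,6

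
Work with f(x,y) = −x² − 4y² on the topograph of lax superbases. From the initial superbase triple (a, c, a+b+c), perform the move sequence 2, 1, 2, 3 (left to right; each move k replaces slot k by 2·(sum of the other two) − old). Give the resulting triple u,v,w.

start (-1,-4,-5) = (f(1,0),f(0,1),f(1,1))
replace slot 2: 2·((-1)+(-5)) − (-4) = -8 → (-1,-8,-5)
replace slot 1: 2·((-8)+(-5)) − (-1) = -25 → (-25,-8,-5)
replace slot 2: 2·((-25)+(-5)) − (-8) = -52 → (-25,-52,-5)
replace slot 3: 2·((-25)+(-52)) − (-5) = -149 → (-25,-52,-149)

-25,-52,-149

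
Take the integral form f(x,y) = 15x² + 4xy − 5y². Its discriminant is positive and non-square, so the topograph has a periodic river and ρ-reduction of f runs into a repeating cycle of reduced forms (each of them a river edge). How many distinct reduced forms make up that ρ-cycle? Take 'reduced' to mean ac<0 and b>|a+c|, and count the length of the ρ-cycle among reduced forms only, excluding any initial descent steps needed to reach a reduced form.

D = 316, ⌊√D⌋ = 17
descent: ρ → (-5,16,3)  [lands on river]
river: ρ → (3,14,-10)
river: ρ → (-10,6,7)
river: ρ → (7,8,-9)
river: ρ → (-9,10,6)
river: ρ → (6,14,-5)
ρ-cycle length = 6 (tail of 1 descent step not counted)

6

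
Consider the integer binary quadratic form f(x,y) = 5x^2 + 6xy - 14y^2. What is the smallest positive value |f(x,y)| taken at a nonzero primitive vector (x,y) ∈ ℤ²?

descent: ρ → (-14,-6,5)
descent: ρ → (5,16,-3)  [lands on river]
river: ρ → (-3,14,10)
river: ρ → (10,6,-7)
river: ρ → (-7,8,9)
river: ρ → (9,10,-6)
river: ρ → (-6,14,5)
closes: descent 2, river 6
min |a| on river = 3

3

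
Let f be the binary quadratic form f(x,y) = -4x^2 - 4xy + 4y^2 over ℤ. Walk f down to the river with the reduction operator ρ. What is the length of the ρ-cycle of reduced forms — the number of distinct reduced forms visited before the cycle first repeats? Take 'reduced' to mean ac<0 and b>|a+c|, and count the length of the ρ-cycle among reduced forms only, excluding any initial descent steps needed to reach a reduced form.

D = 80, ⌊√D⌋ = 8
descent: ρ → (4,4,-4)  [lands on river]
river: ρ → (-4,4,4)
ρ-cycle length = 2 (tail of 1 descent step not counted)

2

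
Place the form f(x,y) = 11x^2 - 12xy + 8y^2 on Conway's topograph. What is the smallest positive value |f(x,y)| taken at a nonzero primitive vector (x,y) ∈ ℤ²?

translate: b→10 (≡-12 mod 22), so (11,-12,8)→(11,10,7)
flip: (11,10,7)→(7,-10,11)
translate: b→4 (≡-10 mod 14), so (7,-10,11)→(7,4,8)
reduced (well bottom): (7,4,8) with a≤c, −a<b≤a
well minimum = a = 7

7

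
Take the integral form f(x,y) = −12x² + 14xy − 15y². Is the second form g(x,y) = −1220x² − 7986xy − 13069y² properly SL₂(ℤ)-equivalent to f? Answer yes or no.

D₁ = -524, D₂ = -524
f is negative-definite; reduce −f:
−f: translate: b→10 (≡-14 mod 24), so (12,-14,15)→(12,10,13)
−f: reduced (well bottom): (12,10,13) with a≤c, −a<b≤a
flip sign back: reduced form of f is (-12,-10,-13)
g is negative-definite; reduce −g:
−g: translate: b→666 (≡7986 mod 2440), so (1220,7986,13069)→(1220,666,91)
−g: flip: (1220,666,91)→(91,-666,1220)
−g: translate: b→62 (≡-666 mod 182), so (91,-666,1220)→(91,62,12)
−g: flip: (91,62,12)→(12,-62,91)
−g: translate: b→10 (≡-62 mod 24), so (12,-62,91)→(12,10,13)
−g: reduced (well bottom): (12,10,13) with a≤c, −a<b≤a
flip sign back: reduced form of g is (-12,-10,-13)
reduced forms (-12, -10, -13) vs (-12, -10, -13) ⇒ equivalent

yes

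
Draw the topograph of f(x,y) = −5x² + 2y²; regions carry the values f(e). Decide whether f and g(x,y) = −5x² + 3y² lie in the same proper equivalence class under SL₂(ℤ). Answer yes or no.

D₁ = 40, D₂ = 60
discriminants differ ⇒ not SL₂(ℤ)-equivalent

no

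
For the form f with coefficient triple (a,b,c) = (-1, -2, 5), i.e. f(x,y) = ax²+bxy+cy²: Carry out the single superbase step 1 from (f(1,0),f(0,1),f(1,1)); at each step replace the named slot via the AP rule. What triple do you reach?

start (-1,5,2) = (f(1,0),f(0,1),f(1,1))
replace slot 1: 2·(5+2) − (-1) = 15 → (15,5,2)

15,5,2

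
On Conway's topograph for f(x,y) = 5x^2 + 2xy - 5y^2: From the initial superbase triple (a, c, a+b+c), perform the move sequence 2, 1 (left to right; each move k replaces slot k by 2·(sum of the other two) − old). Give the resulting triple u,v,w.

start (5,-5,2) = (f(1,0),f(0,1),f(1,1))
replace slot 2: 2·(5+2) − (-5) = 19 → (5,19,2)
replace slot 1: 2·(19+2) − 5 = 37 → (37,19,2)

37,19,2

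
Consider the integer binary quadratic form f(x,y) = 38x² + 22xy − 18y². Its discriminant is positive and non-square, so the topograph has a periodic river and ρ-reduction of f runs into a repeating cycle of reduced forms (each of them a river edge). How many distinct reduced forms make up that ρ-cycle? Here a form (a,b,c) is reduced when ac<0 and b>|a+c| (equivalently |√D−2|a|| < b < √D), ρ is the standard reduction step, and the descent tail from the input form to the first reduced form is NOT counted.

D = 3220, ⌊√D⌋ = 56
river: ρ → (-18,50,10)
river: ρ → (10,50,-18)
river: ρ → (-18,22,38)
river: ρ → (38,54,-2)
river: ρ → (-2,54,38)
river: ρ → (38,22,-18)
ρ-cycle length = 6 (tail of 0 descent steps not counted)

6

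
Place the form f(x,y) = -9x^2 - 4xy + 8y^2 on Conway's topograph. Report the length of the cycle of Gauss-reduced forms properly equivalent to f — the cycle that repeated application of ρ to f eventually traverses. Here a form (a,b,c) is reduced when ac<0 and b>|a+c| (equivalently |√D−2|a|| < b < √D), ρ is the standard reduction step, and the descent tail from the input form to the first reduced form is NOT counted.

D = 304, ⌊√D⌋ = 17
descent: ρ → (8,4,-9)  [lands on river]
river: ρ → (-9,14,3)
river: ρ → (3,16,-4)
river: ρ → (-4,16,3)
river: ρ → (3,14,-9)
river: ρ → (-9,4,8)
river: ρ → (8,12,-5)
river: ρ → (-5,8,12)
river: ρ → (12,16,-1)
river: ρ → (-1,16,12)
river: ρ → (12,8,-5)
river: ρ → (-5,12,8)
ρ-cycle length = 12 (tail of 1 descent step not counted)

12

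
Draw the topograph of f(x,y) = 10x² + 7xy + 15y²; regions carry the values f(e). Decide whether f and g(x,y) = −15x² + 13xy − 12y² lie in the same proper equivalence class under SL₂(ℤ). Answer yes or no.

D₁ = -551, D₂ = -551
f: reduced (well bottom): (10,7,15) with a≤c, −a<b≤a
g is negative-definite; reduce −g:
−g: flip: (15,-13,12)→(12,13,15)
−g: translate: b→-11 (≡13 mod 24), so (12,13,15)→(12,-11,14)
−g: reduced (well bottom): (12,-11,14) with a≤c, −a<b≤a
flip sign back: reduced form of g is (-12,11,-14)
reduced forms (10, 7, 15) vs (-12, 11, -14) ⇒ inequivalent

no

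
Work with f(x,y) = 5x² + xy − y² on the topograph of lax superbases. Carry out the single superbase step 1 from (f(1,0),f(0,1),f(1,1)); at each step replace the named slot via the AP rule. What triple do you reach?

start (5,-1,5) = (f(1,0),f(0,1),f(1,1))
replace slot 1: 2·((-1)+5) − 5 = 3 → (3,-1,5)

3,-1,5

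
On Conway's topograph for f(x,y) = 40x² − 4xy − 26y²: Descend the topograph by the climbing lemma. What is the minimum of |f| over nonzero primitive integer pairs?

descent: ρ → (-26,56,10)  [lands on river]
river: ρ → (10,64,-2)
river: ρ → (-2,64,10)
river: ρ → (10,56,-26)
river: ρ → (-26,48,18)
river: ρ → (18,60,-8)
river: ρ → (-8,52,46)
river: ρ → (46,40,-14)
river: ρ → (-14,44,40)
river: ρ → (40,36,-18)
river: ρ → (-18,36,40)
river: ρ → (40,44,-14)
river: ρ → (-14,40,46)
river: ρ → (46,52,-8)
river: ρ → (-8,60,18)
river: ρ → (18,48,-26)
closes: descent 1, river 16
min |a| on river = 2

2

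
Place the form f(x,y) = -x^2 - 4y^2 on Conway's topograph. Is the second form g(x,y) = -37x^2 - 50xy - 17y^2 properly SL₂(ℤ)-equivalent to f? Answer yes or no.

D₁ = -16, D₂ = -16
f is negative-definite; reduce −f:
−f: reduced (well bottom): (1,0,4) with a≤c, −a<b≤a
flip sign back: reduced form of f is (-1,0,-4)
g is negative-definite; reduce −g:
−g: translate: b→-24 (≡50 mod 74), so (37,50,17)→(37,-24,4)
−g: flip: (37,-24,4)→(4,24,37)
−g: translate: b→0 (≡24 mod 8), so (4,24,37)→(4,0,1)
−g: flip: (4,0,1)→(1,0,4)
−g: reduced (well bottom): (1,0,4) with a≤c, −a<b≤a
flip sign back: reduced form of g is (-1,0,-4)
reduced forms (-1, 0, -4) vs (-1, 0, -4) ⇒ equivalent

yes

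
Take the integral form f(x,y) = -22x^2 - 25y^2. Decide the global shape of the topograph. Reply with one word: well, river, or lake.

D = b²−4ac = 0² − 4·(-22)·(-25) = -2200
D < 0 ⇒ definite ⇒ every region one sign ⇒ single well

well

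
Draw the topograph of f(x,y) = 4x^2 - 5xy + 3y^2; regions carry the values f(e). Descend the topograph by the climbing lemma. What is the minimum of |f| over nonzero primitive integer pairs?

translate: b→3 (≡-5 mod 8), so (4,-5,3)→(4,3,2)
flip: (4,3,2)→(2,-3,4)
translate: b→1 (≡-3 mod 4), so (2,-3,4)→(2,1,3)
reduced (well bottom): (2,1,3) with a≤c, −a<b≤a
well minimum = a = 2

2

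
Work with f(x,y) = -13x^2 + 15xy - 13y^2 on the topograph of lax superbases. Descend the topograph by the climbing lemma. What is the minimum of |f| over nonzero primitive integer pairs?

translate: b→11 (≡-15 mod 26), so (13,-15,13)→(13,11,11)
flip: (13,11,11)→(11,-11,13)
translate: b→11 (≡-11 mod 22), so (11,-11,13)→(11,11,13)
reduced (well bottom): (11,11,13) with a≤c, −a<b≤a
well minimum |f| = |-11| = 11 (negative-definite)

11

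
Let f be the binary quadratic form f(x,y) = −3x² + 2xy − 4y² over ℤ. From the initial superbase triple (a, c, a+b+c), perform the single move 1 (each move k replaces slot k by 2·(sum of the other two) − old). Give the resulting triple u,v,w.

start (-3,-4,-5) = (f(1,0),f(0,1),f(1,1))
replace slot 1: 2·((-4)+(-5)) − (-3) = -15 → (-15,-4,-5)

-15,-4,-5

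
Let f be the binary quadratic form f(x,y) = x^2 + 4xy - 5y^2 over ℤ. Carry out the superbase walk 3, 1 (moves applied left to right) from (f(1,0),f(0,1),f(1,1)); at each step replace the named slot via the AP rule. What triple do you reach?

start (1,-5,0) = (f(1,0),f(0,1),f(1,1))
replace slot 3: 2·(1+(-5)) − 0 = -8 → (1,-5,-8)
replace slot 1: 2·((-5)+(-8)) − 1 = -27 → (-27,-5,-8)

-27,-5,-8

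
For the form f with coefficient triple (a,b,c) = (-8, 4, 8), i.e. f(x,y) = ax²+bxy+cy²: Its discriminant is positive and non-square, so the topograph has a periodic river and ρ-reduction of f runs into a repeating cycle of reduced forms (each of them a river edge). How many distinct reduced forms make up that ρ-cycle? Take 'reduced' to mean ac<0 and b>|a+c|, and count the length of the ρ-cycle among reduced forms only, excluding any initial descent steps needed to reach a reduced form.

D = 272, ⌊√D⌋ = 16
river: ρ → (8,12,-4)
river: ρ → (-4,12,8)
river: ρ → (8,4,-8)
river: ρ → (-8,12,4)
river: ρ → (4,12,-8)
river: ρ → (-8,4,8)
ρ-cycle length = 6 (tail of 0 descent steps not counted)

6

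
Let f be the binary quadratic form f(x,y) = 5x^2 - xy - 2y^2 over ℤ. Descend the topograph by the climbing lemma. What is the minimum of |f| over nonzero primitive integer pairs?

descent: ρ → (-2,5,2)  [lands on river]
river: ρ → (2,3,-4)
river: ρ → (-4,5,1)
river: ρ → (1,5,-4)
river: ρ → (-4,3,2)
river: ρ → (2,5,-2)
river: ρ → (-2,3,4)
river: ρ → (4,5,-1)
river: ρ → (-1,5,4)
river: ρ → (4,3,-2)
closes: descent 1, river 10
min |a| on river = 1

1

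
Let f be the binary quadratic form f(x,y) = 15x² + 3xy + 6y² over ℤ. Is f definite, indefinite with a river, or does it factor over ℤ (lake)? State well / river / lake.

D = b²−4ac = 3² − 4·15·6 = -351
D < 0 ⇒ definite ⇒ every region one sign ⇒ single well

well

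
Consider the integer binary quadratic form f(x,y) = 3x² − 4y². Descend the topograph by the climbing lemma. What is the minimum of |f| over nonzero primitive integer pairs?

descent: ρ → (-4,0,3)
descent: ρ → (3,6,-1)  [lands on river]
river: ρ → (-1,6,3)
closes: descent 2, river 2
min |a| on river = 1

1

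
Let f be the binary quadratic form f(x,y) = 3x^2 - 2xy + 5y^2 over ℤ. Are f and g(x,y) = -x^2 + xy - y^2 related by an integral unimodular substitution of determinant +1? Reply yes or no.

D₁ = -56, D₂ = -3
discriminants differ ⇒ not SL₂(ℤ)-equivalent

no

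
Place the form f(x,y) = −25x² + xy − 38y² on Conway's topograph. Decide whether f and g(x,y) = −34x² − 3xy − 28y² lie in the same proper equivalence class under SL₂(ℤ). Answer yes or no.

D₁ = -3799, D₂ = -3799
f is negative-definite; reduce −f:
−f: reduced (well bottom): (25,-1,38) with a≤c, −a<b≤a
flip sign back: reduced form of f is (-25,1,-38)
g is negative-definite; reduce −g:
−g: flip: (34,3,28)→(28,-3,34)
−g: reduced (well bottom): (28,-3,34) with a≤c, −a<b≤a
flip sign back: reduced form of g is (-28,3,-34)
reduced forms (-25, 1, -38) vs (-28, 3, -34) ⇒ inequivalent

no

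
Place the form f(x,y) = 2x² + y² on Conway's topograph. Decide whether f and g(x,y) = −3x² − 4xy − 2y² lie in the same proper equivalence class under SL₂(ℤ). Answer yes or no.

D₁ = -8, D₂ = -8
f: flip: (2,0,1)→(1,0,2)
f: reduced (well bottom): (1,0,2) with a≤c, −a<b≤a
g is negative-definite; reduce −g:
−g: translate: b→-2 (≡4 mod 6), so (3,4,2)→(3,-2,1)
−g: flip: (3,-2,1)→(1,2,3)
−g: translate: b→0 (≡2 mod 2), so (1,2,3)→(1,0,2)
−g: reduced (well bottom): (1,0,2) with a≤c, −a<b≤a
flip sign back: reduced form of g is (-1,0,-2)
reduced forms (1, 0, 2) vs (-1, 0, -2) ⇒ inequivalent

no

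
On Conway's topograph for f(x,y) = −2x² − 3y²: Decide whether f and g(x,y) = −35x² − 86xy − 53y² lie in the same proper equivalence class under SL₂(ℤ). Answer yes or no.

D₁ = -24, D₂ = -24
f is negative-definite; reduce −f:
−f: reduced (well bottom): (2,0,3) with a≤c, −a<b≤a
flip sign back: reduced form of f is (-2,0,-3)
g is negative-definite; reduce −g:
−g: translate: b→16 (≡86 mod 70), so (35,86,53)→(35,16,2)
−g: flip: (35,16,2)→(2,-16,35)
−g: translate: b→0 (≡-16 mod 4), so (2,-16,35)→(2,0,3)
−g: reduced (well bottom): (2,0,3) with a≤c, −a<b≤a
flip sign back: reduced form of g is (-2,0,-3)
reduced forms (-2, 0, -3) vs (-2, 0, -3) ⇒ equivalent

yes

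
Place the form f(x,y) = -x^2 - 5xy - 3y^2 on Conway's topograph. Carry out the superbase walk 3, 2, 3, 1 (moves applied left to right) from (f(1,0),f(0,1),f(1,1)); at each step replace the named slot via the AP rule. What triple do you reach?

start (-1,-3,-9) = (f(1,0),f(0,1),f(1,1))
replace slot 3: 2·((-1)+(-3)) − (-9) = 1 → (-1,-3,1)
replace slot 2: 2·((-1)+1) − (-3) = 3 → (-1,3,1)
replace slot 3: 2·((-1)+3) − 1 = 3 → (-1,3,3)
replace slot 1: 2·(3+3) − (-1) = 13 → (13,3,3)

13,3,3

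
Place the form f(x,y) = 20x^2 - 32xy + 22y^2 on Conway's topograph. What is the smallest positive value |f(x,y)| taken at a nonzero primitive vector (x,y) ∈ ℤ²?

translate: b→8 (≡-32 mod 40), so (20,-32,22)→(20,8,10)
flip: (20,8,10)→(10,-8,20)
reduced (well bottom): (10,-8,20) with a≤c, −a<b≤a
well minimum = a = 10

10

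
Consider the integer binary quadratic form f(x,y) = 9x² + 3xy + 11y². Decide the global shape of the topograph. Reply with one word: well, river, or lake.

D = b²−4ac = 3² − 4·9·11 = -387
D < 0 ⇒ definite ⇒ every region one sign ⇒ single well

well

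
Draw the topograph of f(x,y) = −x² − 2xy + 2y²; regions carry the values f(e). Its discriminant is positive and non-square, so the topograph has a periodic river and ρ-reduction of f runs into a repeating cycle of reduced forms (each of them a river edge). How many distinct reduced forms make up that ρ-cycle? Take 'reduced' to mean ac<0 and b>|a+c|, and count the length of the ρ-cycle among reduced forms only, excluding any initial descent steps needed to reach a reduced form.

D = 12, ⌊√D⌋ = 3
descent: ρ → (2,2,-1)  [lands on river]
river: ρ → (-1,2,2)
ρ-cycle length = 2 (tail of 1 descent step not counted)

2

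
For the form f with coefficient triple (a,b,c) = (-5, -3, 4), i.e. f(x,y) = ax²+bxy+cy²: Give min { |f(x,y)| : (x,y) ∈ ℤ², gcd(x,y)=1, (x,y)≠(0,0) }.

descent: ρ → (4,3,-5)  [lands on river]
river: ρ → (-5,7,2)
river: ρ → (2,9,-1)
river: ρ → (-1,9,2)
river: ρ → (2,7,-5)
river: ρ → (-5,3,4)
river: ρ → (4,5,-4)
river: ρ → (-4,3,5)
river: ρ → (5,7,-2)
river: ρ → (-2,9,1)
river: ρ → (1,9,-2)
river: ρ → (-2,7,5)
river: ρ → (5,3,-4)
river: ρ → (-4,5,4)
closes: descent 1, river 14
min |a| on river = 1

1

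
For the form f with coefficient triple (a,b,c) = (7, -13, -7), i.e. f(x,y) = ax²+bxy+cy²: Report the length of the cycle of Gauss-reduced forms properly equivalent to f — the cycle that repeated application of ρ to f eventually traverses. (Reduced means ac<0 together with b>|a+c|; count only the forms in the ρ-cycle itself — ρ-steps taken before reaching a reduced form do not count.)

D = 365, ⌊√D⌋ = 19
descent: ρ → (-7,13,7)  [lands on river]
river: ρ → (7,15,-5)
river: ρ → (-5,15,7)
river: ρ → (7,13,-7)
river: ρ → (-7,15,5)
river: ρ → (5,15,-7)
ρ-cycle length = 6 (tail of 1 descent step not counted)

6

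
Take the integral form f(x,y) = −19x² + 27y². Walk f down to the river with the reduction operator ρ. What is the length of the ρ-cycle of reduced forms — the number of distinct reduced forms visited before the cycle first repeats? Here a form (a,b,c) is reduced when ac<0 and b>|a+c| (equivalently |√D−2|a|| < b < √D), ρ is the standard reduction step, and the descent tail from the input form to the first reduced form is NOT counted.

D = 2052, ⌊√D⌋ = 45
descent: ρ → (27,0,-19)
descent: ρ → (-19,38,8)  [lands on river]
river: ρ → (8,42,-9)
river: ρ → (-9,30,32)
river: ρ → (32,34,-7)
river: ρ → (-7,36,27)
river: ρ → (27,18,-16)
river: ρ → (-16,14,29)
river: ρ → (29,44,-1)
river: ρ → (-1,44,29)
river: ρ → (29,14,-16)
river: ρ → (-16,18,27)
river: ρ → (27,36,-7)
river: ρ → (-7,34,32)
river: ρ → (32,30,-9)
river: ρ → (-9,42,8)
river: ρ → (8,38,-19)
ρ-cycle length = 16 (tail of 2 descent steps not counted)

16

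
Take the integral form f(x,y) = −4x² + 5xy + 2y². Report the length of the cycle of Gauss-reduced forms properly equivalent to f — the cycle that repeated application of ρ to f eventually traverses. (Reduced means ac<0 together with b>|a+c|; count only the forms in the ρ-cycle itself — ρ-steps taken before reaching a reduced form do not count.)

D = 57, ⌊√D⌋ = 7
river: ρ → (2,7,-1)
river: ρ → (-1,7,2)
river: ρ → (2,5,-4)
river: ρ → (-4,3,3)
river: ρ → (3,3,-4)
river: ρ → (-4,5,2)
ρ-cycle length = 6 (tail of 0 descent steps not counted)

6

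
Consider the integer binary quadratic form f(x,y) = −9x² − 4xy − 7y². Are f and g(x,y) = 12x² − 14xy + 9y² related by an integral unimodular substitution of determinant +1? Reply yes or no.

D₁ = -236, D₂ = -236
f is negative-definite; reduce −f:
−f: flip: (9,4,7)→(7,-4,9)
−f: reduced (well bottom): (7,-4,9) with a≤c, −a<b≤a
flip sign back: reduced form of f is (-7,4,-9)
g: translate: b→10 (≡-14 mod 24), so (12,-14,9)→(12,10,7)
g: flip: (12,10,7)→(7,-10,12)
g: translate: b→4 (≡-10 mod 14), so (7,-10,12)→(7,4,9)
g: reduced (well bottom): (7,4,9) with a≤c, −a<b≤a
reduced forms (-7, 4, -9) vs (7, 4, 9) ⇒ inequivalent

no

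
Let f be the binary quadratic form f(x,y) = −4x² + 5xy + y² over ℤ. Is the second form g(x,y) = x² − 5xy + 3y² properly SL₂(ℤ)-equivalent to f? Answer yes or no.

D₁ = 41, D₂ = 13
discriminants differ ⇒ not SL₂(ℤ)-equivalent

no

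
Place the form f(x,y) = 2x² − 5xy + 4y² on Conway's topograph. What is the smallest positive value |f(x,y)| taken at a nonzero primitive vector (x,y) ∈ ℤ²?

translate: b→-1 (≡-5 mod 4), so (2,-5,4)→(2,-1,1)
flip: (2,-1,1)→(1,1,2)
reduced (well bottom): (1,1,2) with a≤c, −a<b≤a
well minimum = a = 1

1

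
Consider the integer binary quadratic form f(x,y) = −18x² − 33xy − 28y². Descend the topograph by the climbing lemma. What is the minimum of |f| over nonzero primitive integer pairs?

translate: b→-3 (≡33 mod 36), so (18,33,28)→(18,-3,13)
flip: (18,-3,13)→(13,3,18)
reduced (well bottom): (13,3,18) with a≤c, −a<b≤a
well minimum |f| = |-13| = 13 (negative-definite)

13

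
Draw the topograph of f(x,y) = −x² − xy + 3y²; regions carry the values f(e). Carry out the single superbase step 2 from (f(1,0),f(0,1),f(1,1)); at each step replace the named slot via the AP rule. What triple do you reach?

start (-1,3,1) = (f(1,0),f(0,1),f(1,1))
replace slot 2: 2·((-1)+1) − 3 = -3 → (-1,-3,1)

-1,-3,1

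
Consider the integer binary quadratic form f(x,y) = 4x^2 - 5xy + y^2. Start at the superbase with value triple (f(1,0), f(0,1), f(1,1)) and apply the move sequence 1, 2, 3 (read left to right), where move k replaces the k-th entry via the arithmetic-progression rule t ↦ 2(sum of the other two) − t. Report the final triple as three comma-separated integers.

start (4,1,0) = (f(1,0),f(0,1),f(1,1))
replace slot 1: 2·(1+0) − 4 = -2 → (-2,1,0)
replace slot 2: 2·((-2)+0) − 1 = -5 → (-2,-5,0)
replace slot 3: 2·((-2)+(-5)) − 0 = -14 → (-2,-5,-14)

-2,-5,-14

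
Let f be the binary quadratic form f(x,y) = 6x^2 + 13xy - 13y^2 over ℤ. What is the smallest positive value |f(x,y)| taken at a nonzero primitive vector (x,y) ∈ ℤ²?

river: ρ → (-13,13,6)
river: ρ → (6,11,-15)
river: ρ → (-15,19,2)
river: ρ → (2,21,-5)
river: ρ → (-5,19,6)
river: ρ → (6,17,-8)
river: ρ → (-8,15,8)
river: ρ → (8,17,-6)
river: ρ → (-6,19,5)
river: ρ → (5,21,-2)
river: ρ → (-2,19,15)
river: ρ → (15,11,-6)
river: ρ → (-6,13,13)
river: ρ → (13,13,-6)
river: ρ → (-6,11,15)
river: ρ → (15,19,-2)
river: ρ → (-2,21,5)
river: ρ → (5,19,-6)
river: ρ → (-6,17,8)
river: ρ → (8,15,-8)
river: ρ → (-8,17,6)
river: ρ → (6,19,-5)
river: ρ → (-5,21,2)
river: ρ → (2,19,-15)
river: ρ → (-15,11,6)
river: ρ → (6,13,-13)
closes: descent 0, river 26
min |a| on river = 2

2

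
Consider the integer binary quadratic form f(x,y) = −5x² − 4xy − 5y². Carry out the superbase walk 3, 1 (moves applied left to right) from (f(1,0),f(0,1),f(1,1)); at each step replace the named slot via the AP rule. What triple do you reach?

start (-5,-5,-14) = (f(1,0),f(0,1),f(1,1))
replace slot 3: 2·((-5)+(-5)) − (-14) = -6 → (-5,-5,-6)
replace slot 1: 2·((-5)+(-6)) − (-5) = -17 → (-17,-5,-6)

-17,-5,-6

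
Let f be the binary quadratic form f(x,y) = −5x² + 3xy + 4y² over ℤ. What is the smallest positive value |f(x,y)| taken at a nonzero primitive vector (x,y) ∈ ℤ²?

river: ρ → (4,5,-4)
river: ρ → (-4,3,5)
river: ρ → (5,7,-2)
river: ρ → (-2,9,1)
river: ρ → (1,9,-2)
river: ρ → (-2,7,5)
river: ρ → (5,3,-4)
river: ρ → (-4,5,4)
river: ρ → (4,3,-5)
river: ρ → (-5,7,2)
river: ρ → (2,9,-1)
river: ρ → (-1,9,2)
river: ρ → (2,7,-5)
river: ρ → (-5,3,4)
closes: descent 0, river 14
min |a| on river = 1

1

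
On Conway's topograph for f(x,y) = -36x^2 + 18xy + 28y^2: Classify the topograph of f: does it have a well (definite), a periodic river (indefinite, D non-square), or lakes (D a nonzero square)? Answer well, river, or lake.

D = b²−4ac = 18² − 4·(-36)·28 = 4356
D = 66² is a perfect square ⇒ form factors over ℤ ⇒ lakes

lake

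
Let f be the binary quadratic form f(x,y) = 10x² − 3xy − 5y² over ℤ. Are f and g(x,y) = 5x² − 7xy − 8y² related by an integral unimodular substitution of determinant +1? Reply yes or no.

D₁ = 209, D₂ = 209
river cycle of f (length 12): (-5, 13, 2), (2, 11, -11), (-11, 11, 2), (2, 13, -5), (-5, 7, 8), (8, 9, -4), (-4, 7, 10), (10, 13, -1), (-1, 13, 10), (10, 7, -4), … (2 more)
river cycle of g (length 12): (-8, 7, 5), (5, 13, -2), (-2, 11, 11), (11, 11, -2), (-2, 13, 5), (5, 7, -8), (-8, 9, 4), (4, 7, -10), (-10, 13, 1), (1, 13, -10), … (2 more)
cycles differ ⇒ inequivalent

no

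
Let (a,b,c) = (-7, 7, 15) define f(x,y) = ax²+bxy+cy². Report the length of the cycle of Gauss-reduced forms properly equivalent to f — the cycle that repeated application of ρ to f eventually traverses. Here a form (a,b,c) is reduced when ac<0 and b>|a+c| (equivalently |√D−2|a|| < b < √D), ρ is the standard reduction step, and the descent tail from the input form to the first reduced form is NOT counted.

D = 469, ⌊√D⌋ = 21
descent: ρ → (15,-7,-7)
descent: ρ → (-7,21,1)  [lands on river]
river: ρ → (1,21,-7)
ρ-cycle length = 2 (tail of 2 descent steps not counted)

2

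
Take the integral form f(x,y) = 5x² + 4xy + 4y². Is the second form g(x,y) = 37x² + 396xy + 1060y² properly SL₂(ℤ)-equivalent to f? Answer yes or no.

D₁ = -64, D₂ = -64
f: flip: (5,4,4)→(4,-4,5)
f: translate: b→4 (≡-4 mod 8), so (4,-4,5)→(4,4,5)
f: reduced (well bottom): (4,4,5) with a≤c, −a<b≤a
g: translate: b→26 (≡396 mod 74), so (37,396,1060)→(37,26,5)
g: flip: (37,26,5)→(5,-26,37)
g: translate: b→4 (≡-26 mod 10), so (5,-26,37)→(5,4,4)
g: flip: (5,4,4)→(4,-4,5)
g: translate: b→4 (≡-4 mod 8), so (4,-4,5)→(4,4,5)
g: reduced (well bottom): (4,4,5) with a≤c, −a<b≤a
reduced forms (4, 4, 5) vs (4, 4, 5) ⇒ equivalent

yes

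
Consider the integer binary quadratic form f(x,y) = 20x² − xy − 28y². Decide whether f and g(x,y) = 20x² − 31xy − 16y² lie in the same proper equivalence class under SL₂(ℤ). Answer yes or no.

D₁ = 2241, D₂ = 2241
river cycle of f (length 14): (20, 39, -9), (-9, 33, 32), (32, 31, -10), (-10, 29, 35), (35, 41, -4), (-4, 47, 2), (2, 45, -27), (-27, 9, 20), (20, 31, -16), (-16, 33, 18), … (4 more)
river cycle of g (length 14): (-16, 31, 20), (20, 9, -27), (-27, 45, 2), (2, 47, -4), (-4, 41, 35), (35, 29, -10), (-10, 31, 32), (32, 33, -9), (-9, 39, 20), (20, 41, -7), … (4 more)
cycles differ ⇒ inequivalent

no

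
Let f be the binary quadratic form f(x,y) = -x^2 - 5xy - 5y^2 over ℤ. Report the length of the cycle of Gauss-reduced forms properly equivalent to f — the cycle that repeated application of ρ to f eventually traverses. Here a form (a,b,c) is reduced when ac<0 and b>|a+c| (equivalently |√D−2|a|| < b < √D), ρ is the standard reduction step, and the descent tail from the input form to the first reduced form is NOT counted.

D = 5, ⌊√D⌋ = 2
descent: ρ → (-5,5,-1)
descent: ρ → (-1,1,1)  [lands on river]
river: ρ → (1,1,-1)
ρ-cycle length = 2 (tail of 2 descent steps not counted)

2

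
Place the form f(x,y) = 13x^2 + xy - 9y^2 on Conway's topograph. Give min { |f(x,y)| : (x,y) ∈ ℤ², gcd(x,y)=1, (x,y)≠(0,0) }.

descent: ρ → (-9,17,5)  [lands on river]
river: ρ → (5,13,-15)
river: ρ → (-15,17,3)
river: ρ → (3,19,-9)
closes: descent 1, river 4
min |a| on river = 3

3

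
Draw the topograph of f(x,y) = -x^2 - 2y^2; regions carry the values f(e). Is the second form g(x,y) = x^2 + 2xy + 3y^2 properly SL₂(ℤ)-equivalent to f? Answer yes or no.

D₁ = -8, D₂ = -8
f is negative-definite; reduce −f:
−f: reduced (well bottom): (1,0,2) with a≤c, −a<b≤a
flip sign back: reduced form of f is (-1,0,-2)
g: translate: b→0 (≡2 mod 2), so (1,2,3)→(1,0,2)
g: reduced (well bottom): (1,0,2) with a≤c, −a<b≤a
reduced forms (-1, 0, -2) vs (1, 0, 2) ⇒ inequivalent

no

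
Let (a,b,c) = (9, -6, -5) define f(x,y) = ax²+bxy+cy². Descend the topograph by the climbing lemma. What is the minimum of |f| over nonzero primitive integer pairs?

descent: ρ → (-5,6,9)  [lands on river]
river: ρ → (9,12,-2)
river: ρ → (-2,12,9)
river: ρ → (9,6,-5)
river: ρ → (-5,14,1)
river: ρ → (1,14,-5)
closes: descent 1, river 6
min |a| on river = 1

1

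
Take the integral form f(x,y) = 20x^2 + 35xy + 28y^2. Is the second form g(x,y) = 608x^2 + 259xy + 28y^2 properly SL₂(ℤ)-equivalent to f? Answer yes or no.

D₁ = -1015, D₂ = -1015
f: translate: b→-5 (≡35 mod 40), so (20,35,28)→(20,-5,13)
f: flip: (20,-5,13)→(13,5,20)
f: reduced (well bottom): (13,5,20) with a≤c, −a<b≤a
g: flip: (608,259,28)→(28,-259,608)
g: translate: b→21 (≡-259 mod 56), so (28,-259,608)→(28,21,13)
g: flip: (28,21,13)→(13,-21,28)
g: translate: b→5 (≡-21 mod 26), so (13,-21,28)→(13,5,20)
g: reduced (well bottom): (13,5,20) with a≤c, −a<b≤a
reduced forms (13, 5, 20) vs (13, 5, 20) ⇒ equivalent

yes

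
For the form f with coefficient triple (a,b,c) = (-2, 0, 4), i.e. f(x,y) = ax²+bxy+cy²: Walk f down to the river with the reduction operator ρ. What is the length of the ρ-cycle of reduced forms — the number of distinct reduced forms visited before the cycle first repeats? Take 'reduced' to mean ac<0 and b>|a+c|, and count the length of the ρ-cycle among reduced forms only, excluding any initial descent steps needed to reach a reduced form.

D = 32, ⌊√D⌋ = 5
descent: ρ → (4,0,-2)
descent: ρ → (-2,4,2)  [lands on river]
river: ρ → (2,4,-2)
ρ-cycle length = 2 (tail of 2 descent steps not counted)

2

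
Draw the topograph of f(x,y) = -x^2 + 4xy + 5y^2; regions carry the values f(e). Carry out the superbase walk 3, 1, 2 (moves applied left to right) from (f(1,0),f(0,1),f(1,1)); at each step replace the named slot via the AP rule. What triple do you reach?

start (-1,5,8) = (f(1,0),f(0,1),f(1,1))
replace slot 3: 2·((-1)+5) − 8 = 0 → (-1,5,0)
replace slot 1: 2·(5+0) − (-1) = 11 → (11,5,0)
replace slot 2: 2·(11+0) − 5 = 17 → (11,17,0)

11,17,0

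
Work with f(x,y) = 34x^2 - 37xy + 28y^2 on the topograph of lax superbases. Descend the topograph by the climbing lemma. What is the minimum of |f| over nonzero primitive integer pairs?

translate: b→31 (≡-37 mod 68), so (34,-37,28)→(34,31,25)
flip: (34,31,25)→(25,-31,34)
translate: b→19 (≡-31 mod 50), so (25,-31,34)→(25,19,28)
reduced (well bottom): (25,19,28) with a≤c, −a<b≤a
well minimum = a = 25

25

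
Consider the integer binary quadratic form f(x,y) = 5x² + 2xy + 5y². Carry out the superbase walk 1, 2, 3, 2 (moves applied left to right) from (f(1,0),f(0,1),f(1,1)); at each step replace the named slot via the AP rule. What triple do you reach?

start (5,5,12) = (f(1,0),f(0,1),f(1,1))
replace slot 1: 2·(5+12) − 5 = 29 → (29,5,12)
replace slot 2: 2·(29+12) − 5 = 77 → (29,77,12)
replace slot 3: 2·(29+77) − 12 = 200 → (29,77,200)
replace slot 2: 2·(29+200) − 77 = 381 → (29,381,200)

29,381,200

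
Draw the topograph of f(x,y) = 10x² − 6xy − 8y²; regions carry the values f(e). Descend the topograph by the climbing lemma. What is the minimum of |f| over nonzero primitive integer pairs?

descent: ρ → (-8,6,10)  [lands on river]
river: ρ → (10,14,-4)
river: ρ → (-4,18,2)
river: ρ → (2,18,-4)
river: ρ → (-4,14,10)
river: ρ → (10,6,-8)
river: ρ → (-8,10,8)
river: ρ → (8,6,-10)
river: ρ → (-10,14,4)
river: ρ → (4,18,-2)
river: ρ → (-2,18,4)
river: ρ → (4,14,-10)
river: ρ → (-10,6,8)
river: ρ → (8,10,-8)
closes: descent 1, river 14
min |a| on river = 2

2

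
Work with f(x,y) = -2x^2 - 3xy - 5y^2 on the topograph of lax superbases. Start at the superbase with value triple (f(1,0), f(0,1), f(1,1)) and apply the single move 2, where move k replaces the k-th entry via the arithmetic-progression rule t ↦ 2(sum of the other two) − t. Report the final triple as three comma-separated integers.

start (-2,-5,-10) = (f(1,0),f(0,1),f(1,1))
replace slot 2: 2·((-2)+(-10)) − (-5) = -19 → (-2,-19,-10)

-2,-19,-10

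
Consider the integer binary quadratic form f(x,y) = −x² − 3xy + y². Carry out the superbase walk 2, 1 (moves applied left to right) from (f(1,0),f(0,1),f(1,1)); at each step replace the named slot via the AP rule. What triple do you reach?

start (-1,1,-3) = (f(1,0),f(0,1),f(1,1))
replace slot 2: 2·((-1)+(-3)) − 1 = -9 → (-1,-9,-3)
replace slot 1: 2·((-9)+(-3)) − (-1) = -23 → (-23,-9,-3)

-23,-9,-3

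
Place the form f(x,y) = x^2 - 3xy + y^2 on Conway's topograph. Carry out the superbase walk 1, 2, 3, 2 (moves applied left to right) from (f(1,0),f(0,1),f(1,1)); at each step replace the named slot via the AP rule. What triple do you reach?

start (1,1,-1) = (f(1,0),f(0,1),f(1,1))
replace slot 1: 2·(1+(-1)) − 1 = -1 → (-1,1,-1)
replace slot 2: 2·((-1)+(-1)) − 1 = -5 → (-1,-5,-1)
replace slot 3: 2·((-1)+(-5)) − (-1) = -11 → (-1,-5,-11)
replace slot 2: 2·((-1)+(-11)) − (-5) = -19 → (-1,-19,-11)

-1,-19,-11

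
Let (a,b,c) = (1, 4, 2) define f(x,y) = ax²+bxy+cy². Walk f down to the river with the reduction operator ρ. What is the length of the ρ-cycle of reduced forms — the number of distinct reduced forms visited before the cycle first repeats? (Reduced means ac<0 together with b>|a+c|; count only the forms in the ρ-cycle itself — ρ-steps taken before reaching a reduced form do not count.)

D = 8, ⌊√D⌋ = 2
descent: ρ → (2,0,-1)
descent: ρ → (-1,2,1)  [lands on river]
river: ρ → (1,2,-1)
ρ-cycle length = 2 (tail of 2 descent steps not counted)

2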